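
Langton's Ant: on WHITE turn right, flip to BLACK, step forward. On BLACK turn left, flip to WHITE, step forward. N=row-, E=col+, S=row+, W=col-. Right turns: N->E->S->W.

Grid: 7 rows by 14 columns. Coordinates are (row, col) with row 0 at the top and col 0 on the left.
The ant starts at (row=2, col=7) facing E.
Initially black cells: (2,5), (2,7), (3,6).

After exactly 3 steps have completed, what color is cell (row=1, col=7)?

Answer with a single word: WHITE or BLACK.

Step 1: on BLACK (2,7): turn L to N, flip to white, move to (1,7). |black|=2
Step 2: on WHITE (1,7): turn R to E, flip to black, move to (1,8). |black|=3
Step 3: on WHITE (1,8): turn R to S, flip to black, move to (2,8). |black|=4

Answer: BLACK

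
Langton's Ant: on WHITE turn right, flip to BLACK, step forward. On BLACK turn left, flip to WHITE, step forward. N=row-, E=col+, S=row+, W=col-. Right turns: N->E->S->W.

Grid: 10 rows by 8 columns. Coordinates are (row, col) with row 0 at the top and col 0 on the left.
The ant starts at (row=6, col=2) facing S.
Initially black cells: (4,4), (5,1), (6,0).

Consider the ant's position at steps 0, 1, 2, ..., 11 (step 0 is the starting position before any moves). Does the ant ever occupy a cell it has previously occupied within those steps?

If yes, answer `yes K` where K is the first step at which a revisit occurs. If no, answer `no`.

Answer: yes 6

Derivation:
Step 1: on WHITE (6,2): turn R to W, flip to black, move to (6,1). |black|=4 — new cell
Step 2: on WHITE (6,1): turn R to N, flip to black, move to (5,1). |black|=5 — new cell
Step 3: on BLACK (5,1): turn L to W, flip to white, move to (5,0). |black|=4 — new cell
Step 4: on WHITE (5,0): turn R to N, flip to black, move to (4,0). |black|=5 — new cell
Step 5: on WHITE (4,0): turn R to E, flip to black, move to (4,1). |black|=6 — new cell
Step 6: on WHITE (4,1): turn R to S, flip to black, move to (5,1). |black|=7 — REVISIT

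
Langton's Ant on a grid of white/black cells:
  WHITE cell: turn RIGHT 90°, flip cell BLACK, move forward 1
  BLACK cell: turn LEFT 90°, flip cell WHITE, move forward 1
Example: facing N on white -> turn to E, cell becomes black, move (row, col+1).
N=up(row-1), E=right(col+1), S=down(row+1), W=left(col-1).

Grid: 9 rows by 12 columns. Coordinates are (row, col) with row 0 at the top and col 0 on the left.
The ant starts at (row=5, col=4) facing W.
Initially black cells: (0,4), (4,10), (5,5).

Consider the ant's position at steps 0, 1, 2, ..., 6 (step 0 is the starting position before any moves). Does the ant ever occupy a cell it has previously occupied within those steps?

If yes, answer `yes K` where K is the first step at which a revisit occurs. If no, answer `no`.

Answer: no

Derivation:
Step 1: on WHITE (5,4): turn R to N, flip to black, move to (4,4). |black|=4 — new cell
Step 2: on WHITE (4,4): turn R to E, flip to black, move to (4,5). |black|=5 — new cell
Step 3: on WHITE (4,5): turn R to S, flip to black, move to (5,5). |black|=6 — new cell
Step 4: on BLACK (5,5): turn L to E, flip to white, move to (5,6). |black|=5 — new cell
Step 5: on WHITE (5,6): turn R to S, flip to black, move to (6,6). |black|=6 — new cell
Step 6: on WHITE (6,6): turn R to W, flip to black, move to (6,5). |black|=7 — new cell
No revisit within 6 steps.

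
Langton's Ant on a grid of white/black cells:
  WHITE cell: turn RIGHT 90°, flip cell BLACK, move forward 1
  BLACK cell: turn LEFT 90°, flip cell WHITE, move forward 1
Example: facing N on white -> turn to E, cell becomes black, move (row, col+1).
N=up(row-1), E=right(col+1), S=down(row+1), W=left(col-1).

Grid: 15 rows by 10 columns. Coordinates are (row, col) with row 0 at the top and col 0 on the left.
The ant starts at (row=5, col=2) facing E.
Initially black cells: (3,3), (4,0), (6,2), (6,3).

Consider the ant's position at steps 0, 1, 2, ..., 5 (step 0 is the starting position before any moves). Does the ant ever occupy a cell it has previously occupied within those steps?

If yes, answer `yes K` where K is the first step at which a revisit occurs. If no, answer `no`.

Answer: no

Derivation:
Step 1: on WHITE (5,2): turn R to S, flip to black, move to (6,2). |black|=5 — new cell
Step 2: on BLACK (6,2): turn L to E, flip to white, move to (6,3). |black|=4 — new cell
Step 3: on BLACK (6,3): turn L to N, flip to white, move to (5,3). |black|=3 — new cell
Step 4: on WHITE (5,3): turn R to E, flip to black, move to (5,4). |black|=4 — new cell
Step 5: on WHITE (5,4): turn R to S, flip to black, move to (6,4). |black|=5 — new cell
No revisit within 5 steps.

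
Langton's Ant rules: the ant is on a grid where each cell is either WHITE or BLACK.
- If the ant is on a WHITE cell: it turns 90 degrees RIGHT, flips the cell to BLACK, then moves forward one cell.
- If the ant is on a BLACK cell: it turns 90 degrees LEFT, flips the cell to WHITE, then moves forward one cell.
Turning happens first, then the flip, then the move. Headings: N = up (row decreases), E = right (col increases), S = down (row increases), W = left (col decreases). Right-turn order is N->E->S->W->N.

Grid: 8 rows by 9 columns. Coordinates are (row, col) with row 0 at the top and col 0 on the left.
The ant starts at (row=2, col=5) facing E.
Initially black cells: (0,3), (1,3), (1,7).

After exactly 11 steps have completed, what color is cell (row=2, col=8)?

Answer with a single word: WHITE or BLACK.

Step 1: on WHITE (2,5): turn R to S, flip to black, move to (3,5). |black|=4
Step 2: on WHITE (3,5): turn R to W, flip to black, move to (3,4). |black|=5
Step 3: on WHITE (3,4): turn R to N, flip to black, move to (2,4). |black|=6
Step 4: on WHITE (2,4): turn R to E, flip to black, move to (2,5). |black|=7
Step 5: on BLACK (2,5): turn L to N, flip to white, move to (1,5). |black|=6
Step 6: on WHITE (1,5): turn R to E, flip to black, move to (1,6). |black|=7
Step 7: on WHITE (1,6): turn R to S, flip to black, move to (2,6). |black|=8
Step 8: on WHITE (2,6): turn R to W, flip to black, move to (2,5). |black|=9
Step 9: on WHITE (2,5): turn R to N, flip to black, move to (1,5). |black|=10
Step 10: on BLACK (1,5): turn L to W, flip to white, move to (1,4). |black|=9
Step 11: on WHITE (1,4): turn R to N, flip to black, move to (0,4). |black|=10

Answer: WHITE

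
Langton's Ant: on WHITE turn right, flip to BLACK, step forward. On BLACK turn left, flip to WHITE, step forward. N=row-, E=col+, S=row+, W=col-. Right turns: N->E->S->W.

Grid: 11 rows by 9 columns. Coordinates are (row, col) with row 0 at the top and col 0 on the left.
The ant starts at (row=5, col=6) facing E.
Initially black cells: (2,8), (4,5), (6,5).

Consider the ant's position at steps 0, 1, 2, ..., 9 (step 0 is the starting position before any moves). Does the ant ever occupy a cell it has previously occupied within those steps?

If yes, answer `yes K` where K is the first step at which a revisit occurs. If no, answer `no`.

Step 1: on WHITE (5,6): turn R to S, flip to black, move to (6,6). |black|=4 — new cell
Step 2: on WHITE (6,6): turn R to W, flip to black, move to (6,5). |black|=5 — new cell
Step 3: on BLACK (6,5): turn L to S, flip to white, move to (7,5). |black|=4 — new cell
Step 4: on WHITE (7,5): turn R to W, flip to black, move to (7,4). |black|=5 — new cell
Step 5: on WHITE (7,4): turn R to N, flip to black, move to (6,4). |black|=6 — new cell
Step 6: on WHITE (6,4): turn R to E, flip to black, move to (6,5). |black|=7 — REVISIT

Answer: yes 6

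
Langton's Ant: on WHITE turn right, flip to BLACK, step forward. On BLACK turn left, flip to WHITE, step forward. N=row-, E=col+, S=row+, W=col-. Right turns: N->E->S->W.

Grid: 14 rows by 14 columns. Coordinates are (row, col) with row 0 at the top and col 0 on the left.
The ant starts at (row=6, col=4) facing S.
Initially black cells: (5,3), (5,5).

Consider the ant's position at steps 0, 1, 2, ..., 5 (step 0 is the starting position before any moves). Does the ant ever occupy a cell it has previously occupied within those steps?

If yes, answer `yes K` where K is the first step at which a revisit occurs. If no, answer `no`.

Step 1: on WHITE (6,4): turn R to W, flip to black, move to (6,3). |black|=3 — new cell
Step 2: on WHITE (6,3): turn R to N, flip to black, move to (5,3). |black|=4 — new cell
Step 3: on BLACK (5,3): turn L to W, flip to white, move to (5,2). |black|=3 — new cell
Step 4: on WHITE (5,2): turn R to N, flip to black, move to (4,2). |black|=4 — new cell
Step 5: on WHITE (4,2): turn R to E, flip to black, move to (4,3). |black|=5 — new cell
No revisit within 5 steps.

Answer: no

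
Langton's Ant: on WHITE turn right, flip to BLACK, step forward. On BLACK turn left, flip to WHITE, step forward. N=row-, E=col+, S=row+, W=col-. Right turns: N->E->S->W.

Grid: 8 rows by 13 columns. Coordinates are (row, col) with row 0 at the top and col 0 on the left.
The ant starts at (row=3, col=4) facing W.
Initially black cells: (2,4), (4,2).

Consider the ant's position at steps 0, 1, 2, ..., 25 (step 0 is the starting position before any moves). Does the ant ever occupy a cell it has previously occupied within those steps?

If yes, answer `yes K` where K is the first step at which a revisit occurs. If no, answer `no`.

Answer: yes 5

Derivation:
Step 1: on WHITE (3,4): turn R to N, flip to black, move to (2,4). |black|=3 — new cell
Step 2: on BLACK (2,4): turn L to W, flip to white, move to (2,3). |black|=2 — new cell
Step 3: on WHITE (2,3): turn R to N, flip to black, move to (1,3). |black|=3 — new cell
Step 4: on WHITE (1,3): turn R to E, flip to black, move to (1,4). |black|=4 — new cell
Step 5: on WHITE (1,4): turn R to S, flip to black, move to (2,4). |black|=5 — REVISIT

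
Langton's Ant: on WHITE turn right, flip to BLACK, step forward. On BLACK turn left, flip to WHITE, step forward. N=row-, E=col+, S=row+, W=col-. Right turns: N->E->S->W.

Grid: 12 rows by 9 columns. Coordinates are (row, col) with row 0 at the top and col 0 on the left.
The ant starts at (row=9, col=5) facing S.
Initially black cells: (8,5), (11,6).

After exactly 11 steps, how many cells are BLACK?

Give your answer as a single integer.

Answer: 9

Derivation:
Step 1: on WHITE (9,5): turn R to W, flip to black, move to (9,4). |black|=3
Step 2: on WHITE (9,4): turn R to N, flip to black, move to (8,4). |black|=4
Step 3: on WHITE (8,4): turn R to E, flip to black, move to (8,5). |black|=5
Step 4: on BLACK (8,5): turn L to N, flip to white, move to (7,5). |black|=4
Step 5: on WHITE (7,5): turn R to E, flip to black, move to (7,6). |black|=5
Step 6: on WHITE (7,6): turn R to S, flip to black, move to (8,6). |black|=6
Step 7: on WHITE (8,6): turn R to W, flip to black, move to (8,5). |black|=7
Step 8: on WHITE (8,5): turn R to N, flip to black, move to (7,5). |black|=8
Step 9: on BLACK (7,5): turn L to W, flip to white, move to (7,4). |black|=7
Step 10: on WHITE (7,4): turn R to N, flip to black, move to (6,4). |black|=8
Step 11: on WHITE (6,4): turn R to E, flip to black, move to (6,5). |black|=9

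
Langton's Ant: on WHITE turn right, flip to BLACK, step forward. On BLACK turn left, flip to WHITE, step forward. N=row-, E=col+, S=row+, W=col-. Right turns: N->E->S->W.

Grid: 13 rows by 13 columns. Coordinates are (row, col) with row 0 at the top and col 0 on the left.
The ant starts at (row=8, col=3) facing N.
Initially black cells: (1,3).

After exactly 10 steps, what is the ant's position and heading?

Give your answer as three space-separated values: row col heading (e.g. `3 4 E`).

Answer: 9 2 S

Derivation:
Step 1: on WHITE (8,3): turn R to E, flip to black, move to (8,4). |black|=2
Step 2: on WHITE (8,4): turn R to S, flip to black, move to (9,4). |black|=3
Step 3: on WHITE (9,4): turn R to W, flip to black, move to (9,3). |black|=4
Step 4: on WHITE (9,3): turn R to N, flip to black, move to (8,3). |black|=5
Step 5: on BLACK (8,3): turn L to W, flip to white, move to (8,2). |black|=4
Step 6: on WHITE (8,2): turn R to N, flip to black, move to (7,2). |black|=5
Step 7: on WHITE (7,2): turn R to E, flip to black, move to (7,3). |black|=6
Step 8: on WHITE (7,3): turn R to S, flip to black, move to (8,3). |black|=7
Step 9: on WHITE (8,3): turn R to W, flip to black, move to (8,2). |black|=8
Step 10: on BLACK (8,2): turn L to S, flip to white, move to (9,2). |black|=7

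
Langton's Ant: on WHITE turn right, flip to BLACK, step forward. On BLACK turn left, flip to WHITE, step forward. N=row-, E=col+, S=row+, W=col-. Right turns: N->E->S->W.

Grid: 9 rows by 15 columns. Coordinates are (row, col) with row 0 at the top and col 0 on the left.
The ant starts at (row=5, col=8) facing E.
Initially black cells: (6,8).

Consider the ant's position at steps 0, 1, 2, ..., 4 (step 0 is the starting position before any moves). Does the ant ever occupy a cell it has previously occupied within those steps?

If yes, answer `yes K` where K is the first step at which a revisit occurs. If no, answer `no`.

Answer: no

Derivation:
Step 1: on WHITE (5,8): turn R to S, flip to black, move to (6,8). |black|=2 — new cell
Step 2: on BLACK (6,8): turn L to E, flip to white, move to (6,9). |black|=1 — new cell
Step 3: on WHITE (6,9): turn R to S, flip to black, move to (7,9). |black|=2 — new cell
Step 4: on WHITE (7,9): turn R to W, flip to black, move to (7,8). |black|=3 — new cell
No revisit within 4 steps.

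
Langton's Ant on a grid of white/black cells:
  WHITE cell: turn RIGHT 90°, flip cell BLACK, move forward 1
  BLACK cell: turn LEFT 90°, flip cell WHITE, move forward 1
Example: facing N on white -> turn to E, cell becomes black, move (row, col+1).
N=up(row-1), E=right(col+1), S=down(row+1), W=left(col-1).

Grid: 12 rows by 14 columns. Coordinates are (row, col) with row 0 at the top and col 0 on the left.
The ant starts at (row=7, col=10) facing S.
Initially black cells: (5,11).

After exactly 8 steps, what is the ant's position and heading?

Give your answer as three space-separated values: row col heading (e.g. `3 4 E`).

Answer: 7 10 N

Derivation:
Step 1: on WHITE (7,10): turn R to W, flip to black, move to (7,9). |black|=2
Step 2: on WHITE (7,9): turn R to N, flip to black, move to (6,9). |black|=3
Step 3: on WHITE (6,9): turn R to E, flip to black, move to (6,10). |black|=4
Step 4: on WHITE (6,10): turn R to S, flip to black, move to (7,10). |black|=5
Step 5: on BLACK (7,10): turn L to E, flip to white, move to (7,11). |black|=4
Step 6: on WHITE (7,11): turn R to S, flip to black, move to (8,11). |black|=5
Step 7: on WHITE (8,11): turn R to W, flip to black, move to (8,10). |black|=6
Step 8: on WHITE (8,10): turn R to N, flip to black, move to (7,10). |black|=7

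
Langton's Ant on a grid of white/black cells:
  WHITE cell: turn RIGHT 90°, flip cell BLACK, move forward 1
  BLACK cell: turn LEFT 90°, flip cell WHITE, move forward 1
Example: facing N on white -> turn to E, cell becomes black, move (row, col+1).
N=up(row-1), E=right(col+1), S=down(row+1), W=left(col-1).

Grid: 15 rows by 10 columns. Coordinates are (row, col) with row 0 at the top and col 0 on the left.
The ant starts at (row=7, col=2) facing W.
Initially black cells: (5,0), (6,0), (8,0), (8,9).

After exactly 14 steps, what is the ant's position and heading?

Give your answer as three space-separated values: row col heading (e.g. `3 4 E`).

Step 1: on WHITE (7,2): turn R to N, flip to black, move to (6,2). |black|=5
Step 2: on WHITE (6,2): turn R to E, flip to black, move to (6,3). |black|=6
Step 3: on WHITE (6,3): turn R to S, flip to black, move to (7,3). |black|=7
Step 4: on WHITE (7,3): turn R to W, flip to black, move to (7,2). |black|=8
Step 5: on BLACK (7,2): turn L to S, flip to white, move to (8,2). |black|=7
Step 6: on WHITE (8,2): turn R to W, flip to black, move to (8,1). |black|=8
Step 7: on WHITE (8,1): turn R to N, flip to black, move to (7,1). |black|=9
Step 8: on WHITE (7,1): turn R to E, flip to black, move to (7,2). |black|=10
Step 9: on WHITE (7,2): turn R to S, flip to black, move to (8,2). |black|=11
Step 10: on BLACK (8,2): turn L to E, flip to white, move to (8,3). |black|=10
Step 11: on WHITE (8,3): turn R to S, flip to black, move to (9,3). |black|=11
Step 12: on WHITE (9,3): turn R to W, flip to black, move to (9,2). |black|=12
Step 13: on WHITE (9,2): turn R to N, flip to black, move to (8,2). |black|=13
Step 14: on WHITE (8,2): turn R to E, flip to black, move to (8,3). |black|=14

Answer: 8 3 E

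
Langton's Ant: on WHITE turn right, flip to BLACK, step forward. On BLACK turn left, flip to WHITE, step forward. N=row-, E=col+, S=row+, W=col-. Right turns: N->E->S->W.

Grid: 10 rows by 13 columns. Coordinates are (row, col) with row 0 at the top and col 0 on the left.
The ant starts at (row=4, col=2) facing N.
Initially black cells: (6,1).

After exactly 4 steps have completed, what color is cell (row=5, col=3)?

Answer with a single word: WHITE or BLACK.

Answer: BLACK

Derivation:
Step 1: on WHITE (4,2): turn R to E, flip to black, move to (4,3). |black|=2
Step 2: on WHITE (4,3): turn R to S, flip to black, move to (5,3). |black|=3
Step 3: on WHITE (5,3): turn R to W, flip to black, move to (5,2). |black|=4
Step 4: on WHITE (5,2): turn R to N, flip to black, move to (4,2). |black|=5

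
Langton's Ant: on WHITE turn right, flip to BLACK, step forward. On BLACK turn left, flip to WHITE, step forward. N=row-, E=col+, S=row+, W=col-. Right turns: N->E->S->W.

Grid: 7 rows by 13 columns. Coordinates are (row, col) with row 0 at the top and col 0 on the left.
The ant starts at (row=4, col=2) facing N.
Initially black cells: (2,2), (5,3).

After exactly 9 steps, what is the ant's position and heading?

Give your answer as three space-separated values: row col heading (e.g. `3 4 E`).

Step 1: on WHITE (4,2): turn R to E, flip to black, move to (4,3). |black|=3
Step 2: on WHITE (4,3): turn R to S, flip to black, move to (5,3). |black|=4
Step 3: on BLACK (5,3): turn L to E, flip to white, move to (5,4). |black|=3
Step 4: on WHITE (5,4): turn R to S, flip to black, move to (6,4). |black|=4
Step 5: on WHITE (6,4): turn R to W, flip to black, move to (6,3). |black|=5
Step 6: on WHITE (6,3): turn R to N, flip to black, move to (5,3). |black|=6
Step 7: on WHITE (5,3): turn R to E, flip to black, move to (5,4). |black|=7
Step 8: on BLACK (5,4): turn L to N, flip to white, move to (4,4). |black|=6
Step 9: on WHITE (4,4): turn R to E, flip to black, move to (4,5). |black|=7

Answer: 4 5 E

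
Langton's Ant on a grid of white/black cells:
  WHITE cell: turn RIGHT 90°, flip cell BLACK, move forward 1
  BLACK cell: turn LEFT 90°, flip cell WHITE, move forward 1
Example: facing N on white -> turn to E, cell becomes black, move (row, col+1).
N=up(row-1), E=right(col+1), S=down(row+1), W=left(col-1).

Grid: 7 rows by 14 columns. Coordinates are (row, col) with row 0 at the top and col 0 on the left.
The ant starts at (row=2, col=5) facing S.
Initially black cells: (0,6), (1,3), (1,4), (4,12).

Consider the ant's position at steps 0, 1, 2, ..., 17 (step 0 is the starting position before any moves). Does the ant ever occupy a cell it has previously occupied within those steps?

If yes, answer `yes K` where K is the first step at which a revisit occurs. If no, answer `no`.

Step 1: on WHITE (2,5): turn R to W, flip to black, move to (2,4). |black|=5 — new cell
Step 2: on WHITE (2,4): turn R to N, flip to black, move to (1,4). |black|=6 — new cell
Step 3: on BLACK (1,4): turn L to W, flip to white, move to (1,3). |black|=5 — new cell
Step 4: on BLACK (1,3): turn L to S, flip to white, move to (2,3). |black|=4 — new cell
Step 5: on WHITE (2,3): turn R to W, flip to black, move to (2,2). |black|=5 — new cell
Step 6: on WHITE (2,2): turn R to N, flip to black, move to (1,2). |black|=6 — new cell
Step 7: on WHITE (1,2): turn R to E, flip to black, move to (1,3). |black|=7 — REVISIT

Answer: yes 7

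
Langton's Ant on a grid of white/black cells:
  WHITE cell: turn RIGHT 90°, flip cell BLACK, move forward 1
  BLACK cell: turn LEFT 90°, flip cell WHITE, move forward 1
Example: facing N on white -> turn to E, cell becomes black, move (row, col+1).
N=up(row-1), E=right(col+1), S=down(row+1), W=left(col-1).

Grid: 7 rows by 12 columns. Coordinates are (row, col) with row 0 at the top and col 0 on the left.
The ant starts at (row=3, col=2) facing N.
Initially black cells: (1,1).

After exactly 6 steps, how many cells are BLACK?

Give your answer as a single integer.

Answer: 5

Derivation:
Step 1: on WHITE (3,2): turn R to E, flip to black, move to (3,3). |black|=2
Step 2: on WHITE (3,3): turn R to S, flip to black, move to (4,3). |black|=3
Step 3: on WHITE (4,3): turn R to W, flip to black, move to (4,2). |black|=4
Step 4: on WHITE (4,2): turn R to N, flip to black, move to (3,2). |black|=5
Step 5: on BLACK (3,2): turn L to W, flip to white, move to (3,1). |black|=4
Step 6: on WHITE (3,1): turn R to N, flip to black, move to (2,1). |black|=5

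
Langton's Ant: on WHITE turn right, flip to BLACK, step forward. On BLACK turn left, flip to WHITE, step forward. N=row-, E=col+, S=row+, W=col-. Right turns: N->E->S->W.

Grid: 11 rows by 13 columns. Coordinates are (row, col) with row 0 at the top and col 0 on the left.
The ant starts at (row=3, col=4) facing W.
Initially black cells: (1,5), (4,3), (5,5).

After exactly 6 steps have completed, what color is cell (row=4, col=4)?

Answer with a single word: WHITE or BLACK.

Answer: BLACK

Derivation:
Step 1: on WHITE (3,4): turn R to N, flip to black, move to (2,4). |black|=4
Step 2: on WHITE (2,4): turn R to E, flip to black, move to (2,5). |black|=5
Step 3: on WHITE (2,5): turn R to S, flip to black, move to (3,5). |black|=6
Step 4: on WHITE (3,5): turn R to W, flip to black, move to (3,4). |black|=7
Step 5: on BLACK (3,4): turn L to S, flip to white, move to (4,4). |black|=6
Step 6: on WHITE (4,4): turn R to W, flip to black, move to (4,3). |black|=7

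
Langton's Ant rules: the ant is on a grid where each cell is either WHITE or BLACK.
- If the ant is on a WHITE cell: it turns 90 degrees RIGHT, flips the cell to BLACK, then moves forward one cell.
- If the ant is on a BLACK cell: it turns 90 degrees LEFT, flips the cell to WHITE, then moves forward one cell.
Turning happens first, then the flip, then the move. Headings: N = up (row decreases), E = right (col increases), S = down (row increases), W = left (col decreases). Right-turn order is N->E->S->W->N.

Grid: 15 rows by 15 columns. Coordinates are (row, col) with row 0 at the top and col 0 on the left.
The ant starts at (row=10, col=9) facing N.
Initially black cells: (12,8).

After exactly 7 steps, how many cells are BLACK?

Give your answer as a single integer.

Answer: 6

Derivation:
Step 1: on WHITE (10,9): turn R to E, flip to black, move to (10,10). |black|=2
Step 2: on WHITE (10,10): turn R to S, flip to black, move to (11,10). |black|=3
Step 3: on WHITE (11,10): turn R to W, flip to black, move to (11,9). |black|=4
Step 4: on WHITE (11,9): turn R to N, flip to black, move to (10,9). |black|=5
Step 5: on BLACK (10,9): turn L to W, flip to white, move to (10,8). |black|=4
Step 6: on WHITE (10,8): turn R to N, flip to black, move to (9,8). |black|=5
Step 7: on WHITE (9,8): turn R to E, flip to black, move to (9,9). |black|=6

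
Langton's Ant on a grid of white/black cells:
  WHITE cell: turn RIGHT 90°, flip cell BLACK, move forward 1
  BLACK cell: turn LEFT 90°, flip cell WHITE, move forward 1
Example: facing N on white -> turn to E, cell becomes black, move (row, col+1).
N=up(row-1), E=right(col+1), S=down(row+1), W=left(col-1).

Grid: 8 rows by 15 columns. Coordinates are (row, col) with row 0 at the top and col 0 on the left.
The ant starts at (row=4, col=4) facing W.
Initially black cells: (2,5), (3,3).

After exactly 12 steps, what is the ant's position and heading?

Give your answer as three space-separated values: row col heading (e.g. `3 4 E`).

Answer: 6 4 W

Derivation:
Step 1: on WHITE (4,4): turn R to N, flip to black, move to (3,4). |black|=3
Step 2: on WHITE (3,4): turn R to E, flip to black, move to (3,5). |black|=4
Step 3: on WHITE (3,5): turn R to S, flip to black, move to (4,5). |black|=5
Step 4: on WHITE (4,5): turn R to W, flip to black, move to (4,4). |black|=6
Step 5: on BLACK (4,4): turn L to S, flip to white, move to (5,4). |black|=5
Step 6: on WHITE (5,4): turn R to W, flip to black, move to (5,3). |black|=6
Step 7: on WHITE (5,3): turn R to N, flip to black, move to (4,3). |black|=7
Step 8: on WHITE (4,3): turn R to E, flip to black, move to (4,4). |black|=8
Step 9: on WHITE (4,4): turn R to S, flip to black, move to (5,4). |black|=9
Step 10: on BLACK (5,4): turn L to E, flip to white, move to (5,5). |black|=8
Step 11: on WHITE (5,5): turn R to S, flip to black, move to (6,5). |black|=9
Step 12: on WHITE (6,5): turn R to W, flip to black, move to (6,4). |black|=10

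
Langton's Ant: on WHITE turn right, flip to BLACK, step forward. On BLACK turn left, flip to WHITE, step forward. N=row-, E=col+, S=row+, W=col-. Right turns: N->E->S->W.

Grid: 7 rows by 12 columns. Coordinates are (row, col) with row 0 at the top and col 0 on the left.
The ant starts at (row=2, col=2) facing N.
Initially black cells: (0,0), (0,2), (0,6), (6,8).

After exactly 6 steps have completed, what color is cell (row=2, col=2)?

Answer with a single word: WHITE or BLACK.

Step 1: on WHITE (2,2): turn R to E, flip to black, move to (2,3). |black|=5
Step 2: on WHITE (2,3): turn R to S, flip to black, move to (3,3). |black|=6
Step 3: on WHITE (3,3): turn R to W, flip to black, move to (3,2). |black|=7
Step 4: on WHITE (3,2): turn R to N, flip to black, move to (2,2). |black|=8
Step 5: on BLACK (2,2): turn L to W, flip to white, move to (2,1). |black|=7
Step 6: on WHITE (2,1): turn R to N, flip to black, move to (1,1). |black|=8

Answer: WHITE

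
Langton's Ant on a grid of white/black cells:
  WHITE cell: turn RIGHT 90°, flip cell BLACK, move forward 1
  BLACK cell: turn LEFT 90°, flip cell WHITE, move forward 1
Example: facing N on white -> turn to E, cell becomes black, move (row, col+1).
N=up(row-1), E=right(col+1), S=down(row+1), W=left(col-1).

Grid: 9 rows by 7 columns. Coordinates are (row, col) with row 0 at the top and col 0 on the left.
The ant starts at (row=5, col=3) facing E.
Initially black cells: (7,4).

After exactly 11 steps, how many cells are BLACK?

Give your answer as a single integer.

Step 1: on WHITE (5,3): turn R to S, flip to black, move to (6,3). |black|=2
Step 2: on WHITE (6,3): turn R to W, flip to black, move to (6,2). |black|=3
Step 3: on WHITE (6,2): turn R to N, flip to black, move to (5,2). |black|=4
Step 4: on WHITE (5,2): turn R to E, flip to black, move to (5,3). |black|=5
Step 5: on BLACK (5,3): turn L to N, flip to white, move to (4,3). |black|=4
Step 6: on WHITE (4,3): turn R to E, flip to black, move to (4,4). |black|=5
Step 7: on WHITE (4,4): turn R to S, flip to black, move to (5,4). |black|=6
Step 8: on WHITE (5,4): turn R to W, flip to black, move to (5,3). |black|=7
Step 9: on WHITE (5,3): turn R to N, flip to black, move to (4,3). |black|=8
Step 10: on BLACK (4,3): turn L to W, flip to white, move to (4,2). |black|=7
Step 11: on WHITE (4,2): turn R to N, flip to black, move to (3,2). |black|=8

Answer: 8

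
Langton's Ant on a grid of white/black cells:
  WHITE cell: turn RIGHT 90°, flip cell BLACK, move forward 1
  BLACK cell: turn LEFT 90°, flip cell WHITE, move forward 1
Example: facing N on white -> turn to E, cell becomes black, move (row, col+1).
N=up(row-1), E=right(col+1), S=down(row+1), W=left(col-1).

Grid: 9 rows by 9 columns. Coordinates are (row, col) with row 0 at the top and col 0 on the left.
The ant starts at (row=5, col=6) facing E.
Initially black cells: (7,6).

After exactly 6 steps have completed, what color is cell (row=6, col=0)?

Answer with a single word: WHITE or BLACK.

Step 1: on WHITE (5,6): turn R to S, flip to black, move to (6,6). |black|=2
Step 2: on WHITE (6,6): turn R to W, flip to black, move to (6,5). |black|=3
Step 3: on WHITE (6,5): turn R to N, flip to black, move to (5,5). |black|=4
Step 4: on WHITE (5,5): turn R to E, flip to black, move to (5,6). |black|=5
Step 5: on BLACK (5,6): turn L to N, flip to white, move to (4,6). |black|=4
Step 6: on WHITE (4,6): turn R to E, flip to black, move to (4,7). |black|=5

Answer: WHITE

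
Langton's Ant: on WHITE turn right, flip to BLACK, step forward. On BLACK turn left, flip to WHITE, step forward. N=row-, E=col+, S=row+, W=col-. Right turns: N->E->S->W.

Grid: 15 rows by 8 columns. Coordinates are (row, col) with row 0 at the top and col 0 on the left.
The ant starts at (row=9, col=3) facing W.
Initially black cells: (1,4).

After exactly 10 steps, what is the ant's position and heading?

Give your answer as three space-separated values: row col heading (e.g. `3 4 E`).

Step 1: on WHITE (9,3): turn R to N, flip to black, move to (8,3). |black|=2
Step 2: on WHITE (8,3): turn R to E, flip to black, move to (8,4). |black|=3
Step 3: on WHITE (8,4): turn R to S, flip to black, move to (9,4). |black|=4
Step 4: on WHITE (9,4): turn R to W, flip to black, move to (9,3). |black|=5
Step 5: on BLACK (9,3): turn L to S, flip to white, move to (10,3). |black|=4
Step 6: on WHITE (10,3): turn R to W, flip to black, move to (10,2). |black|=5
Step 7: on WHITE (10,2): turn R to N, flip to black, move to (9,2). |black|=6
Step 8: on WHITE (9,2): turn R to E, flip to black, move to (9,3). |black|=7
Step 9: on WHITE (9,3): turn R to S, flip to black, move to (10,3). |black|=8
Step 10: on BLACK (10,3): turn L to E, flip to white, move to (10,4). |black|=7

Answer: 10 4 E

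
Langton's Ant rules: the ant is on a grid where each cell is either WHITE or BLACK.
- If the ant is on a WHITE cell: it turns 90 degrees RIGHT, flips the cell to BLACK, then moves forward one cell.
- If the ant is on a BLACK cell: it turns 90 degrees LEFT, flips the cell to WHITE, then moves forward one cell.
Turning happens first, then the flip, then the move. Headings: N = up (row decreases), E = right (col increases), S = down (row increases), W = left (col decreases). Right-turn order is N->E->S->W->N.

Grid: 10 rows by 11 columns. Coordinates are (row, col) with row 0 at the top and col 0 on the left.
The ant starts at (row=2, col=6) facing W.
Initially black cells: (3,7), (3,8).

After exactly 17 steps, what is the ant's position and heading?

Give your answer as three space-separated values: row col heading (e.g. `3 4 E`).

Step 1: on WHITE (2,6): turn R to N, flip to black, move to (1,6). |black|=3
Step 2: on WHITE (1,6): turn R to E, flip to black, move to (1,7). |black|=4
Step 3: on WHITE (1,7): turn R to S, flip to black, move to (2,7). |black|=5
Step 4: on WHITE (2,7): turn R to W, flip to black, move to (2,6). |black|=6
Step 5: on BLACK (2,6): turn L to S, flip to white, move to (3,6). |black|=5
Step 6: on WHITE (3,6): turn R to W, flip to black, move to (3,5). |black|=6
Step 7: on WHITE (3,5): turn R to N, flip to black, move to (2,5). |black|=7
Step 8: on WHITE (2,5): turn R to E, flip to black, move to (2,6). |black|=8
Step 9: on WHITE (2,6): turn R to S, flip to black, move to (3,6). |black|=9
Step 10: on BLACK (3,6): turn L to E, flip to white, move to (3,7). |black|=8
Step 11: on BLACK (3,7): turn L to N, flip to white, move to (2,7). |black|=7
Step 12: on BLACK (2,7): turn L to W, flip to white, move to (2,6). |black|=6
Step 13: on BLACK (2,6): turn L to S, flip to white, move to (3,6). |black|=5
Step 14: on WHITE (3,6): turn R to W, flip to black, move to (3,5). |black|=6
Step 15: on BLACK (3,5): turn L to S, flip to white, move to (4,5). |black|=5
Step 16: on WHITE (4,5): turn R to W, flip to black, move to (4,4). |black|=6
Step 17: on WHITE (4,4): turn R to N, flip to black, move to (3,4). |black|=7

Answer: 3 4 N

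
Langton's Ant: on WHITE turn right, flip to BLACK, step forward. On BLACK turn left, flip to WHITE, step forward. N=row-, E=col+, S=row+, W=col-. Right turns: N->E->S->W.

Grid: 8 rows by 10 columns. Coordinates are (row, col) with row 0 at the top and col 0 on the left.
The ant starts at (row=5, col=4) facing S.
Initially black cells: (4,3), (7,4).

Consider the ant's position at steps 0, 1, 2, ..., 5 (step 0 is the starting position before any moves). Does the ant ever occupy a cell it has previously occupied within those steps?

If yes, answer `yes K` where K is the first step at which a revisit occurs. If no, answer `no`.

Step 1: on WHITE (5,4): turn R to W, flip to black, move to (5,3). |black|=3 — new cell
Step 2: on WHITE (5,3): turn R to N, flip to black, move to (4,3). |black|=4 — new cell
Step 3: on BLACK (4,3): turn L to W, flip to white, move to (4,2). |black|=3 — new cell
Step 4: on WHITE (4,2): turn R to N, flip to black, move to (3,2). |black|=4 — new cell
Step 5: on WHITE (3,2): turn R to E, flip to black, move to (3,3). |black|=5 — new cell
No revisit within 5 steps.

Answer: no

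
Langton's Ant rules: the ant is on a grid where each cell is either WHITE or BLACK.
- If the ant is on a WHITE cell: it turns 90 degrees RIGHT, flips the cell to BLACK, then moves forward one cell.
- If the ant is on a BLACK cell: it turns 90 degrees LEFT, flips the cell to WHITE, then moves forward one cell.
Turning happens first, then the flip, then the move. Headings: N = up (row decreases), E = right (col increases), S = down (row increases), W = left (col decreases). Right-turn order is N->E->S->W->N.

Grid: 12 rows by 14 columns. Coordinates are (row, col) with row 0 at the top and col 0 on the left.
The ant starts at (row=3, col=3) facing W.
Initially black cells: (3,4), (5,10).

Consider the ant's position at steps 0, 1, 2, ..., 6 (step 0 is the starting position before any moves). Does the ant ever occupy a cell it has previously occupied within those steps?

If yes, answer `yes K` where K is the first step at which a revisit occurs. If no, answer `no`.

Step 1: on WHITE (3,3): turn R to N, flip to black, move to (2,3). |black|=3 — new cell
Step 2: on WHITE (2,3): turn R to E, flip to black, move to (2,4). |black|=4 — new cell
Step 3: on WHITE (2,4): turn R to S, flip to black, move to (3,4). |black|=5 — new cell
Step 4: on BLACK (3,4): turn L to E, flip to white, move to (3,5). |black|=4 — new cell
Step 5: on WHITE (3,5): turn R to S, flip to black, move to (4,5). |black|=5 — new cell
Step 6: on WHITE (4,5): turn R to W, flip to black, move to (4,4). |black|=6 — new cell
No revisit within 6 steps.

Answer: no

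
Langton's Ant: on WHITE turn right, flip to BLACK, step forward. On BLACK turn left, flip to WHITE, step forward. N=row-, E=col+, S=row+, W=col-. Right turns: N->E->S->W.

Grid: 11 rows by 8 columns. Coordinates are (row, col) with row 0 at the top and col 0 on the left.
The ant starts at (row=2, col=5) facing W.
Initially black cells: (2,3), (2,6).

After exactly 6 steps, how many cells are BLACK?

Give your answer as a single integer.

Step 1: on WHITE (2,5): turn R to N, flip to black, move to (1,5). |black|=3
Step 2: on WHITE (1,5): turn R to E, flip to black, move to (1,6). |black|=4
Step 3: on WHITE (1,6): turn R to S, flip to black, move to (2,6). |black|=5
Step 4: on BLACK (2,6): turn L to E, flip to white, move to (2,7). |black|=4
Step 5: on WHITE (2,7): turn R to S, flip to black, move to (3,7). |black|=5
Step 6: on WHITE (3,7): turn R to W, flip to black, move to (3,6). |black|=6

Answer: 6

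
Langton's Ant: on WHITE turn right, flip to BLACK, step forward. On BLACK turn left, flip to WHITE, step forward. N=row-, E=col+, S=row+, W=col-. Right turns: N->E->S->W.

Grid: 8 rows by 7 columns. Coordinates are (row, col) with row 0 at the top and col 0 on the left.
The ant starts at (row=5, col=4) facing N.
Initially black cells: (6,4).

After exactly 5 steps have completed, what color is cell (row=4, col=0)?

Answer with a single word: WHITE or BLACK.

Answer: WHITE

Derivation:
Step 1: on WHITE (5,4): turn R to E, flip to black, move to (5,5). |black|=2
Step 2: on WHITE (5,5): turn R to S, flip to black, move to (6,5). |black|=3
Step 3: on WHITE (6,5): turn R to W, flip to black, move to (6,4). |black|=4
Step 4: on BLACK (6,4): turn L to S, flip to white, move to (7,4). |black|=3
Step 5: on WHITE (7,4): turn R to W, flip to black, move to (7,3). |black|=4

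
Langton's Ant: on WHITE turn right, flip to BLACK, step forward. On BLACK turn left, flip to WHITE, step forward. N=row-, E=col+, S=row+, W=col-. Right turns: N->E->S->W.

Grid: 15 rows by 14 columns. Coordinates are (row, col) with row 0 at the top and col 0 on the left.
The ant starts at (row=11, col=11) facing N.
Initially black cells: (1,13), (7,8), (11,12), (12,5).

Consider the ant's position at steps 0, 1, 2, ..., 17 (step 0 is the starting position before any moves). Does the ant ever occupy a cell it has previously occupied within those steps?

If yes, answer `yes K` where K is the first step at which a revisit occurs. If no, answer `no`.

Step 1: on WHITE (11,11): turn R to E, flip to black, move to (11,12). |black|=5 — new cell
Step 2: on BLACK (11,12): turn L to N, flip to white, move to (10,12). |black|=4 — new cell
Step 3: on WHITE (10,12): turn R to E, flip to black, move to (10,13). |black|=5 — new cell
Step 4: on WHITE (10,13): turn R to S, flip to black, move to (11,13). |black|=6 — new cell
Step 5: on WHITE (11,13): turn R to W, flip to black, move to (11,12). |black|=7 — REVISIT

Answer: yes 5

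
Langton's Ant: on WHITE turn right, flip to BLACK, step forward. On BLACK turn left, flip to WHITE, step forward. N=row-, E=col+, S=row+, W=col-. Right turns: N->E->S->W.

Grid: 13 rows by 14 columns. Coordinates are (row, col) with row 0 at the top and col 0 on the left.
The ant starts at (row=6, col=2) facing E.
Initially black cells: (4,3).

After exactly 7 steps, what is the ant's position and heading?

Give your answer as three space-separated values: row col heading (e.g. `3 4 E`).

Step 1: on WHITE (6,2): turn R to S, flip to black, move to (7,2). |black|=2
Step 2: on WHITE (7,2): turn R to W, flip to black, move to (7,1). |black|=3
Step 3: on WHITE (7,1): turn R to N, flip to black, move to (6,1). |black|=4
Step 4: on WHITE (6,1): turn R to E, flip to black, move to (6,2). |black|=5
Step 5: on BLACK (6,2): turn L to N, flip to white, move to (5,2). |black|=4
Step 6: on WHITE (5,2): turn R to E, flip to black, move to (5,3). |black|=5
Step 7: on WHITE (5,3): turn R to S, flip to black, move to (6,3). |black|=6

Answer: 6 3 S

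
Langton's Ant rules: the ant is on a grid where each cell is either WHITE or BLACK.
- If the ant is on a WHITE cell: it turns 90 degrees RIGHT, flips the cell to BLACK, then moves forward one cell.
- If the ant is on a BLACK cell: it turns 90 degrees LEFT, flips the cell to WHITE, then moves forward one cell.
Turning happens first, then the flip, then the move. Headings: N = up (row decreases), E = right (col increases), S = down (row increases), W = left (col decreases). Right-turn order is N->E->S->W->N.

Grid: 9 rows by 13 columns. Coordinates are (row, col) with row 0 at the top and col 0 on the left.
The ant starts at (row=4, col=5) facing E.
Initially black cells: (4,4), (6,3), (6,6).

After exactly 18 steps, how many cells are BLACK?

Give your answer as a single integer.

Answer: 9

Derivation:
Step 1: on WHITE (4,5): turn R to S, flip to black, move to (5,5). |black|=4
Step 2: on WHITE (5,5): turn R to W, flip to black, move to (5,4). |black|=5
Step 3: on WHITE (5,4): turn R to N, flip to black, move to (4,4). |black|=6
Step 4: on BLACK (4,4): turn L to W, flip to white, move to (4,3). |black|=5
Step 5: on WHITE (4,3): turn R to N, flip to black, move to (3,3). |black|=6
Step 6: on WHITE (3,3): turn R to E, flip to black, move to (3,4). |black|=7
Step 7: on WHITE (3,4): turn R to S, flip to black, move to (4,4). |black|=8
Step 8: on WHITE (4,4): turn R to W, flip to black, move to (4,3). |black|=9
Step 9: on BLACK (4,3): turn L to S, flip to white, move to (5,3). |black|=8
Step 10: on WHITE (5,3): turn R to W, flip to black, move to (5,2). |black|=9
Step 11: on WHITE (5,2): turn R to N, flip to black, move to (4,2). |black|=10
Step 12: on WHITE (4,2): turn R to E, flip to black, move to (4,3). |black|=11
Step 13: on WHITE (4,3): turn R to S, flip to black, move to (5,3). |black|=12
Step 14: on BLACK (5,3): turn L to E, flip to white, move to (5,4). |black|=11
Step 15: on BLACK (5,4): turn L to N, flip to white, move to (4,4). |black|=10
Step 16: on BLACK (4,4): turn L to W, flip to white, move to (4,3). |black|=9
Step 17: on BLACK (4,3): turn L to S, flip to white, move to (5,3). |black|=8
Step 18: on WHITE (5,3): turn R to W, flip to black, move to (5,2). |black|=9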